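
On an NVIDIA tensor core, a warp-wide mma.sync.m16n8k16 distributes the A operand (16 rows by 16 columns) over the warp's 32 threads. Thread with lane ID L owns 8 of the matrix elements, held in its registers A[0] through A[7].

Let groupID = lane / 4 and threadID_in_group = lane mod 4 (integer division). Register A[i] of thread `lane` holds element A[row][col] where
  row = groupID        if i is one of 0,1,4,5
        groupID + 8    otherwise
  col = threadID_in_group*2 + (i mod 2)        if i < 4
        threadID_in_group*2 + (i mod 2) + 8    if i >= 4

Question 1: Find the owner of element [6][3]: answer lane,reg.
r=6→G=6,rhi=0  c=3→chi=0,T=1,p=1
L=6*4+1=25  i=0*4+0*2+1=1

25,1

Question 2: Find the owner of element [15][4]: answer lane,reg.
r:15=>grp=7,rB=1  c:4=>cB=0,tig=2,lo=0
L=7*4+2=30  i=0*4+1*2+0=2

30,2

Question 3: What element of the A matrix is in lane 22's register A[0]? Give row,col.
22: gid=5,tid=2
[0] (5+0,2*2+0+0) = (5,4)

5,4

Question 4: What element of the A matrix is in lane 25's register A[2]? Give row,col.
14,2

L=25->gid=25>>2=6, tid=25&3=1
[2]->row 6+8=14  col 1·2+0+0=2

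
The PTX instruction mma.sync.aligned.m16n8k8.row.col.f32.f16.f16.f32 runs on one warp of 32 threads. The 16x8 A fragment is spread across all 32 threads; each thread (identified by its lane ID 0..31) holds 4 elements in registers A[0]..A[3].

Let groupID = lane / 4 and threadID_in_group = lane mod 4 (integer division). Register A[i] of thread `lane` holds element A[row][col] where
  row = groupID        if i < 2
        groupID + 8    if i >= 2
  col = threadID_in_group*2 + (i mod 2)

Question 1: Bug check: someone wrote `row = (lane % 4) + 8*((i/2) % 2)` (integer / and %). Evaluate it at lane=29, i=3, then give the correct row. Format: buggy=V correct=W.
`(lane % 4) + 8*((i/2) % 2)`[29,3]->9
lane 29->29/4=7, 29 mod 4=1
i=3  r:7+8->15  c:2·1+1->3
row: 9 vs 15

buggy=9 correct=15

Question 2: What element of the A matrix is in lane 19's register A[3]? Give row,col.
L=19->gid=19>>2=4, tid=19&3=3
[3]->row 4+8=12  col 3·2+1=7

12,7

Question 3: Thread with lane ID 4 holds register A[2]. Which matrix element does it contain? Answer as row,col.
9,0

lane 4: g=1 (4/4), t=0 (4%4)
i=2: r=1+8=9, c=0*2+0=0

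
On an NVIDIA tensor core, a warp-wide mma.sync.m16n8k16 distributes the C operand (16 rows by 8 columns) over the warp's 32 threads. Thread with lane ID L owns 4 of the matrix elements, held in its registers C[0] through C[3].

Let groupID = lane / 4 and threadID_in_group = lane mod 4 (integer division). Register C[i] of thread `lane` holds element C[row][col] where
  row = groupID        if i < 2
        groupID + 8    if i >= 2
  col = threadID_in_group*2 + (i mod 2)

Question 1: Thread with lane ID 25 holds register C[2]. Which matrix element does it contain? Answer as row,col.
14,2

L=25→G=25>>2=6, T=25&3=1
[2]→row 6+8=14  col 1·2+0=2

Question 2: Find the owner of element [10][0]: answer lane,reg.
r=10→G=2,rhi=1  c=0→T=0,p=0
L=2*4+0=8  i=1*2+0=2

8,2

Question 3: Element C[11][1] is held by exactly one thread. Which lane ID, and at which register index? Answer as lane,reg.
12,3

r: 11->gid=3,r8=1  c: 1->tid=0,i&1=1
L=3*4+0=12  i=1*2+1=3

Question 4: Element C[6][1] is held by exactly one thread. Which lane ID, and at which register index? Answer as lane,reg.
24,1

r: 6->gid=6,r8=0  c: 1->tid=0,i&1=1
L=6*4+0=24  i=0*2+1=1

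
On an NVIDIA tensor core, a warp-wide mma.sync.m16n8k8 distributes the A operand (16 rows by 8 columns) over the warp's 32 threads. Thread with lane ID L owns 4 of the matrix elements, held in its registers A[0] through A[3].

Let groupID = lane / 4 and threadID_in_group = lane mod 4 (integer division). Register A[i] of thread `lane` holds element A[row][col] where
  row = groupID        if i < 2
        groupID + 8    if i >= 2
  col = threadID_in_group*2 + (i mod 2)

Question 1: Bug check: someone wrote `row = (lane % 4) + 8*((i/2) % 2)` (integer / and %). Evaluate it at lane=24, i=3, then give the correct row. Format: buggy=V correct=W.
`(lane % 4) + 8*((i/2) % 2)`[24,3]->8
24: gid=6,tid=0
[3] (6+8,0*2+1) = (14,1)
row: 8 vs 14

buggy=8 correct=14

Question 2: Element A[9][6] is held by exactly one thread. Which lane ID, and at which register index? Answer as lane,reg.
7,2

r=9→G=1,rhi=1  c=6→T=3,p=0
L=1*4+3=7  i=1*2+0=2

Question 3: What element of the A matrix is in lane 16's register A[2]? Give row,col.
lane 16: grp=4 (16/4), tig=0 (16%4)
i=2: r=4+8=12, c=0*2+0=0

12,0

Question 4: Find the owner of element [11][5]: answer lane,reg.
r=11⇒gr=3,Rb=1  c=5⇒th=2,odd=1
L=3*4+2=14  i=1*2+1=3

14,3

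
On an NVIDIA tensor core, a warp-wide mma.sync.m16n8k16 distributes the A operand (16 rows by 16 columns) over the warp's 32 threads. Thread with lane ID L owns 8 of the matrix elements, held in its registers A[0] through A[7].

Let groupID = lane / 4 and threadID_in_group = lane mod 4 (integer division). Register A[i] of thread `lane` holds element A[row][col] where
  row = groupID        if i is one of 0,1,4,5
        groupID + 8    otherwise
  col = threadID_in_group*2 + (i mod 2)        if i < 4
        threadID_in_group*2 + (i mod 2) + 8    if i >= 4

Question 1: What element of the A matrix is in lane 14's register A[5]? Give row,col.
3,13

14: gid=3,tid=2
[5] (3+0,2*2+1+8) = (3,13)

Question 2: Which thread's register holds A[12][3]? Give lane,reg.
17,3

r=12->g=4,rb=1  c=3->cb=0,t=1,b0=1
L=4*4+1=17  i=0*4+1*2+1=3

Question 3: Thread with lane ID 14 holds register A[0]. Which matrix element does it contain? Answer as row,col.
3,4

14: G=3,T=2
[0] (3+0,2*2+0+0) = (3,4)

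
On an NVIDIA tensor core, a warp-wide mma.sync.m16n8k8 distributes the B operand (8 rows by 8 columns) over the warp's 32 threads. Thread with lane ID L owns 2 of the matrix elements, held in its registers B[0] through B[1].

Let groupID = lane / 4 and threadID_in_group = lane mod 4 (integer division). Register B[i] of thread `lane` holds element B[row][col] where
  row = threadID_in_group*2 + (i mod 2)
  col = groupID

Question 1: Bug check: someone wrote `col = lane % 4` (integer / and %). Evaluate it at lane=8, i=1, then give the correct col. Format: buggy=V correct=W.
buggy=0 correct=2

`lane % 4`[8,1]=>0
lane 8: grp=2 (8/4), tig=0 (8%4)
i=1: r=0*2+1=1, c=grp=2
col: 0 vs 2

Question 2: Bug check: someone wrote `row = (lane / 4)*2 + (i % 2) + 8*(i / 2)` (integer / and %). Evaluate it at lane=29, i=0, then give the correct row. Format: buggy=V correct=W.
buggy=14 correct=2

`(lane / 4)*2 + (i % 2) + 8*(i / 2)`[29,0]=>14
29: grp=7,tig=1
[0] (1*2+0,7) = (2,7)
row: 14 vs 2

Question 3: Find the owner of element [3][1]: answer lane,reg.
c=1->g=1  r=3->t=1,b0=1
L=1*4+1=5  i=1=1

5,1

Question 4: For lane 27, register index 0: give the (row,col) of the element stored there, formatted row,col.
lane 27: g=6 (27/4), t=3 (27%4)
i=0: r=3*2+0=6, c=g=6

6,6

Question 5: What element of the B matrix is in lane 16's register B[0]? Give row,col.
0,4

16: g=4,t=0
[0] (0*2+0,4) = (0,4)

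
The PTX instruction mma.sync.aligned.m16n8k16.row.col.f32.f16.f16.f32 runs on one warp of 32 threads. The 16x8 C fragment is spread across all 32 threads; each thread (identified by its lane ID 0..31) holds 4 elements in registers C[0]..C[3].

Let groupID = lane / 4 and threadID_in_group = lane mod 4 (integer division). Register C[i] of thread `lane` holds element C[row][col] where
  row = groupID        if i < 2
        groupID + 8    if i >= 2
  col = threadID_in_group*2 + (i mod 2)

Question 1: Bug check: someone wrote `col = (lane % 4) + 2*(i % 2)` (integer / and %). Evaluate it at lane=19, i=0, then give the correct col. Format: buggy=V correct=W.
buggy=3 correct=6

`(lane % 4) + 2*(i % 2)`[19,0]->3
lane 19->19/4=4, 19 mod 4=3
i=0  r:4+0->4  c:2·3+0->6
col: 3 vs 6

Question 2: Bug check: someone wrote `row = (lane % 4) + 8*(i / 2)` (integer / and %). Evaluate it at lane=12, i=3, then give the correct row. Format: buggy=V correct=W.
buggy=8 correct=11

`(lane % 4) + 8*(i / 2)`[12,3]=>8
12: grp=3,tig=0
[3] (3+8,0*2+1) = (11,1)
row: 8 vs 11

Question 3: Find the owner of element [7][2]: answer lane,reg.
r=7→G=7,rhi=0  c=2→T=1,p=0
L=7*4+1=29  i=0*2+0=0

29,0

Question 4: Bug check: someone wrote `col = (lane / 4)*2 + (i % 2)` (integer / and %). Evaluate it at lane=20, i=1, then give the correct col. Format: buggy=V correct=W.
buggy=11 correct=1

`(lane / 4)*2 + (i % 2)`[20,1]->11
lane 20->20/4=5, 20 mod 4=0
i=1  r:5+0->5  c:2·0+1->1
col: 11 vs 1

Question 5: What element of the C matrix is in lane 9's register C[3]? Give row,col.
10,3

lane 9: gid=2 (9/4), tid=1 (9%4)
i=3: r=2+8=10, c=1*2+1=3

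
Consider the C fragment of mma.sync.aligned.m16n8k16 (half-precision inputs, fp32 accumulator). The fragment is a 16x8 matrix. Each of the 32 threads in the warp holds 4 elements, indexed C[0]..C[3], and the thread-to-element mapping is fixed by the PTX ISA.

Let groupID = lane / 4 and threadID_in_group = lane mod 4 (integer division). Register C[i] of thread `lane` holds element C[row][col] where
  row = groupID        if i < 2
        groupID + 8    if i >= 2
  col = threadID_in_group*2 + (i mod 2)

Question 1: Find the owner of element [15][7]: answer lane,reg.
r: 15->gid=7,r8=1  c: 7->tid=3,i&1=1
L=7*4+3=31  i=1*2+1=3

31,3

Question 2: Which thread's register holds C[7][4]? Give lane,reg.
30,0

r=7->g=7,rb=0  c=4->t=2,b0=0
L=7*4+2=30  i=0*2+0=0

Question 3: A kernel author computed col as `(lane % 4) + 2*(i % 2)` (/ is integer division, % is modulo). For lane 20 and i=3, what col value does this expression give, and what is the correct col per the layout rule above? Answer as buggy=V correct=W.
`(lane % 4) + 2*(i % 2)`[20,3]⇒2
lane 20⇒20/4=5, 20 mod 4=0
i=3  r:5+8⇒13  c:2·0+1⇒1
col: 2 vs 1

buggy=2 correct=1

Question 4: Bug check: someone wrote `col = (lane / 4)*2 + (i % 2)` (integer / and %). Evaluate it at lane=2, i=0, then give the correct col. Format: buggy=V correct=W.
buggy=0 correct=4

`(lane / 4)*2 + (i % 2)`[2,0]⇒0
lane 2⇒2/4=0, 2 mod 4=2
i=0  r:0+0⇒0  c:2·2+0⇒4
col: 0 vs 4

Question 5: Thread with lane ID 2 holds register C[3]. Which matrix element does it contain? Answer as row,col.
8,5

L=2=>grp=2>>2=0, tig=2&3=2
[3]=>row 0+8=8  col 2·2+1=5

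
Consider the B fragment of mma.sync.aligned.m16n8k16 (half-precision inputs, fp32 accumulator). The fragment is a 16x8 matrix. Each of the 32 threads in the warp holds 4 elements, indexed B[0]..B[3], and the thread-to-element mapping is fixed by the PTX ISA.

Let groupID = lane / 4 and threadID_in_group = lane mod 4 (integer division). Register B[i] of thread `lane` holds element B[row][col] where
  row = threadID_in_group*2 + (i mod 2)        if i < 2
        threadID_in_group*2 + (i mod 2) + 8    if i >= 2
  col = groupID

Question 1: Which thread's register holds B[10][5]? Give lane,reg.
c=5->g=5  r=10->rb=1,t=1,b0=0
L=5*4+1=21  i=1*2+0=2

21,2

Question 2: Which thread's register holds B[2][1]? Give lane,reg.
5,0

c=1⇒gr=1  r=2⇒Rb=0,th=1,odd=0
L=1*4+1=5  i=0*2+0=0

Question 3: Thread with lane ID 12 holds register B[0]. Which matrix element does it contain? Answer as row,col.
0,3

lane 12: G=3 (12/4), T=0 (12%4)
i=0: r=0*2+0+0=0, c=G=3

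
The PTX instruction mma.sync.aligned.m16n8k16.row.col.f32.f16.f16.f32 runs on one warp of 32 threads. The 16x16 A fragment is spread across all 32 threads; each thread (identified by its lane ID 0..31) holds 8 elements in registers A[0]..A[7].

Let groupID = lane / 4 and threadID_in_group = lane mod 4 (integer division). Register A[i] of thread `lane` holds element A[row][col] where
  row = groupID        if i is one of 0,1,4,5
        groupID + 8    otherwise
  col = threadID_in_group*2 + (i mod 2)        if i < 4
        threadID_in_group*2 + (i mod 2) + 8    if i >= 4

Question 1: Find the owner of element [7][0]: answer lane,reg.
r=7->g=7,rb=0  c=0->cb=0,t=0,b0=0
L=7*4+0=28  i=0*4+0*2+0=0

28,0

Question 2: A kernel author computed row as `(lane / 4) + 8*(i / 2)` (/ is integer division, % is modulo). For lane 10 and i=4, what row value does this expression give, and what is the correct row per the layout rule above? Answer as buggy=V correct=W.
buggy=18 correct=2

`(lane / 4) + 8*(i / 2)`[10,4]=>18
lane 10: grp=2 (10/4), tig=2 (10%4)
i=4: r=2+0=2, c=2*2+0+8=12
row: 18 vs 2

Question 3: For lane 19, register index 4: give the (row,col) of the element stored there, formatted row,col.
4,14

L=19⇒gr=19>>2=4, th=19&3=3
[4]⇒row 4+0=4  col 3·2+0+8=14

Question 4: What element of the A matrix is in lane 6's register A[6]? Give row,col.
9,12

lane 6⇒6/4=1, 6 mod 4=2
i=6  r:1+8⇒9  c:2·2+0+8⇒12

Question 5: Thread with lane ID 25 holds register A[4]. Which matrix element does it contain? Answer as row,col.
L=25⇒gr=25>>2=6, th=25&3=1
[4]⇒row 6+0=6  col 1·2+0+8=10

6,10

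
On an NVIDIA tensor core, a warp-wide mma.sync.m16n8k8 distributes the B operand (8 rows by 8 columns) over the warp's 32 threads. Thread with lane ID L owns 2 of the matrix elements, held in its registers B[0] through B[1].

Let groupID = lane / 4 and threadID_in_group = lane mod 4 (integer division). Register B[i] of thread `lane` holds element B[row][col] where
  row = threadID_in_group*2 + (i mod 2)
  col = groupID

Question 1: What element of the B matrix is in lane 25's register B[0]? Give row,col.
2,6

25: g=6,t=1
[0] (1*2+0,6) = (2,6)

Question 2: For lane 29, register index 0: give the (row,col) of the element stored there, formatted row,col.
2,7

lane 29: gr=7 (29/4), th=1 (29%4)
i=0: r=1*2+0=2, c=gr=7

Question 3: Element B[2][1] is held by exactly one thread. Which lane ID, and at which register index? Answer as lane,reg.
c: 1->gid=1  r: 2->tid=1,i&1=0
L=1*4+1=5  i=0=0

5,0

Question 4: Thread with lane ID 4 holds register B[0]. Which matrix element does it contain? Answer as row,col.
4: gid=1,tid=0
[0] (0*2+0,1) = (0,1)

0,1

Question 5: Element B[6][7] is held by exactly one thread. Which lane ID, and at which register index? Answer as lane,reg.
31,0

c=7⇒gr=7  r=6⇒th=3,odd=0
L=7*4+3=31  i=0=0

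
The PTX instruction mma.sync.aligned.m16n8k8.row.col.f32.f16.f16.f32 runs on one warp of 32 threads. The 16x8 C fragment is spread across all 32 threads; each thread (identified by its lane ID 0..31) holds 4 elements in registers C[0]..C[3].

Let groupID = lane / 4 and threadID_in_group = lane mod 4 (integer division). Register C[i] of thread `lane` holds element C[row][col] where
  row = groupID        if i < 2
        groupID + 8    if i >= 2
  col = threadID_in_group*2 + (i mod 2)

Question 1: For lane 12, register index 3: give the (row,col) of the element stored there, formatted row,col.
11,1

12: G=3,T=0
[3] (3+8,0*2+1) = (11,1)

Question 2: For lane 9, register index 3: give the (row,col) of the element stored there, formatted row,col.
10,3

lane 9->9/4=2, 9 mod 4=1
i=3  r:2+8->10  c:2·1+1->3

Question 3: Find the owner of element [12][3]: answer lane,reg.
17,3

r:12=>grp=4,rB=1  c:3=>tig=1,lo=1
L=4*4+1=17  i=1*2+1=3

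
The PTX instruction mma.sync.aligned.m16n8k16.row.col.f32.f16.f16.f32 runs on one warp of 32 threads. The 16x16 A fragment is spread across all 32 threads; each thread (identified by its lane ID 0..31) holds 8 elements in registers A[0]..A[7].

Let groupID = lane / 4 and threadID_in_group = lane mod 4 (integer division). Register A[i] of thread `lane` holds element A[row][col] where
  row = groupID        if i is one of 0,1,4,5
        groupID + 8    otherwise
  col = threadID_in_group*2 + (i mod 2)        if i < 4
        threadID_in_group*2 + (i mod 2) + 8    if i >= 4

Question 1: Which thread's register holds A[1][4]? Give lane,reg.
r=1->g=1,rb=0  c=4->cb=0,t=2,b0=0
L=1*4+2=6  i=0*4+0*2+0=0

6,0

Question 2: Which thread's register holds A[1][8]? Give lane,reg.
4,4

r=1->g=1,rb=0  c=8->cb=1,t=0,b0=0
L=1*4+0=4  i=1*4+0*2+0=4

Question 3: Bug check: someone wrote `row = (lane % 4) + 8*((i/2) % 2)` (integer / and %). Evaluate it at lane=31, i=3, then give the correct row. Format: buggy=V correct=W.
buggy=11 correct=15

`(lane % 4) + 8*((i/2) % 2)`[31,3]→11
31: G=7,T=3
[3] (7+8,3*2+1+0) = (15,7)
row: 11 vs 15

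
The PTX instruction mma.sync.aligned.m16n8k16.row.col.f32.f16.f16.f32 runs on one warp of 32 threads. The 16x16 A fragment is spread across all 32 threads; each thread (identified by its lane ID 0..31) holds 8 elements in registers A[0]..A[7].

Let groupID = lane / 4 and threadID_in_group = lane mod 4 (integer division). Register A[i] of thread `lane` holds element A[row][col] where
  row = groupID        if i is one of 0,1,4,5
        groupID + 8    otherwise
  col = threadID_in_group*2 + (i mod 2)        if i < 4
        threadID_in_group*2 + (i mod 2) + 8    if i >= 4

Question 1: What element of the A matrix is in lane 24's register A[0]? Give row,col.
6,0

24: gr=6,th=0
[0] (6+0,0*2+0+0) = (6,0)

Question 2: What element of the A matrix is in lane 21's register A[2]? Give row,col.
13,2

lane 21: G=5 (21/4), T=1 (21%4)
i=2: r=5+8=13, c=1*2+0+0=2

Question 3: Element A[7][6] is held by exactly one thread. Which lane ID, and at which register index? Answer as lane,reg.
31,0

r=7->g=7,rb=0  c=6->cb=0,t=3,b0=0
L=7*4+3=31  i=0*4+0*2+0=0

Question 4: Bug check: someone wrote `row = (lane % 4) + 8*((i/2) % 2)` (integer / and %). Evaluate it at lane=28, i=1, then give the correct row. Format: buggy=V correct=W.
`(lane % 4) + 8*((i/2) % 2)`[28,1]→0
L=28→G=28>>2=7, T=28&3=0
[1]→row 7+0=7  col 0·2+1+0=1
row: 0 vs 7

buggy=0 correct=7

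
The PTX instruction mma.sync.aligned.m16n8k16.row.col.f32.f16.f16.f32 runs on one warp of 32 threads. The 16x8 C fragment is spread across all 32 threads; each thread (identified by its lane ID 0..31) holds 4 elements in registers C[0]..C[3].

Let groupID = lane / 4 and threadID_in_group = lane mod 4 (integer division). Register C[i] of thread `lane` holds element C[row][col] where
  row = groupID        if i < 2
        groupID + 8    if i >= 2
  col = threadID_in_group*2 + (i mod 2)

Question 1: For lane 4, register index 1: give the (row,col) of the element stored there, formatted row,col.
1,1

lane 4⇒4/4=1, 4 mod 4=0
i=1  r:1+0⇒1  c:2·0+1⇒1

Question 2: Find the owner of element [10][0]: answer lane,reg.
r=10->g=2,rb=1  c=0->t=0,b0=0
L=2*4+0=8  i=1*2+0=2

8,2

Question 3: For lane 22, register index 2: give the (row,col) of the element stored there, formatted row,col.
13,4

lane 22->22/4=5, 22 mod 4=2
i=2  r:5+8->13  c:2·2+0->4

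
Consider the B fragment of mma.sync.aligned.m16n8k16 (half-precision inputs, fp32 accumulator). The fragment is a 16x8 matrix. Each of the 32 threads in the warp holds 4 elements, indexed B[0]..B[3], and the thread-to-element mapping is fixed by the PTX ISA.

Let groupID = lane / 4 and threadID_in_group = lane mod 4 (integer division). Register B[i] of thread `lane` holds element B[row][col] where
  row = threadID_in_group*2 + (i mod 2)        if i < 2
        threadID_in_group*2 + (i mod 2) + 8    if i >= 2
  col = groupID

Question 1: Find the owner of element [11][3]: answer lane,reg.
c=3->g=3  r=11->rb=1,t=1,b0=1
L=3*4+1=13  i=1*2+1=3

13,3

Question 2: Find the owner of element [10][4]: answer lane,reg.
c=4->g=4  r=10->rb=1,t=1,b0=0
L=4*4+1=17  i=1*2+0=2

17,2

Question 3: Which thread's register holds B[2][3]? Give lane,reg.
c=3->g=3  r=2->rb=0,t=1,b0=0
L=3*4+1=13  i=0*2+0=0

13,0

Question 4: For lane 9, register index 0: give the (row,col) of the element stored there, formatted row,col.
lane 9->9/4=2, 9 mod 4=1
i=0  r:2·1+0+0->2  c:2

2,2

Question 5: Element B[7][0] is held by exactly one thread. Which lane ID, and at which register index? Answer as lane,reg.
3,1

c=0->g=0  r=7->rb=0,t=3,b0=1
L=0*4+3=3  i=0*2+1=1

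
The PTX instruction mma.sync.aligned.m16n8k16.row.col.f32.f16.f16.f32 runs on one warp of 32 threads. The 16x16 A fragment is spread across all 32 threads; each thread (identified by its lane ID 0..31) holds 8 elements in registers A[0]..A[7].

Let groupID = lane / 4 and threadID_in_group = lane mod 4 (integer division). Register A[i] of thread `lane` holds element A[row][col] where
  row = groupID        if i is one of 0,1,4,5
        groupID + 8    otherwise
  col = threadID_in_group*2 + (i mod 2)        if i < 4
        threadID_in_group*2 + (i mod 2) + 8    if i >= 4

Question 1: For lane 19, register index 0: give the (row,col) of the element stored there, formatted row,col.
L=19⇒gr=19>>2=4, th=19&3=3
[0]⇒row 4+0=4  col 3·2+0+0=6

4,6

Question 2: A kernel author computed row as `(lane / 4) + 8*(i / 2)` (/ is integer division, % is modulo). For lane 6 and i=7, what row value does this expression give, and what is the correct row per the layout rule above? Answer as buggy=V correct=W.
buggy=25 correct=9

`(lane / 4) + 8*(i / 2)`[6,7]=>25
6: grp=1,tig=2
[7] (1+8,2*2+1+8) = (9,13)
row: 25 vs 9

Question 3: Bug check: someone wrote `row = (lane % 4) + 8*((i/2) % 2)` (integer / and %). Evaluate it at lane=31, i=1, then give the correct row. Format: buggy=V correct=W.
buggy=3 correct=7

`(lane % 4) + 8*((i/2) % 2)`[31,1]→3
lane 31→31/4=7, 31 mod 4=3
i=1  r:7+0→7  c:2·3+1+0→7
row: 3 vs 7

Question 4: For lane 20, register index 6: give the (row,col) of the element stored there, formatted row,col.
lane 20→20/4=5, 20 mod 4=0
i=6  r:5+8→13  c:2·0+0+8→8

13,8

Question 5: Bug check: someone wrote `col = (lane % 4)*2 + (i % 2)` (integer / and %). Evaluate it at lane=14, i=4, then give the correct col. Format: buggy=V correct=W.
`(lane % 4)*2 + (i % 2)`[14,4]->4
lane 14: gid=3 (14/4), tid=2 (14%4)
i=4: r=3+0=3, c=2*2+0+8=12
col: 4 vs 12

buggy=4 correct=12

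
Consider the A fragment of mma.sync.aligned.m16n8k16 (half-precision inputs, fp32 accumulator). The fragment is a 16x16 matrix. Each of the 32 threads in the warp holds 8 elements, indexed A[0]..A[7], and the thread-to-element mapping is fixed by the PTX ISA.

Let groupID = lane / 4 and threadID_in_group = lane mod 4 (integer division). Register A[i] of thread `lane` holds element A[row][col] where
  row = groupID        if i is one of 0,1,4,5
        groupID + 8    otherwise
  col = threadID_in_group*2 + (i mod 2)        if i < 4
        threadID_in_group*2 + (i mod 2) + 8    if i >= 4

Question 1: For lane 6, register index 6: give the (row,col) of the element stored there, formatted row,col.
9,12

lane 6: gid=1 (6/4), tid=2 (6%4)
i=6: r=1+8=9, c=2*2+0+8=12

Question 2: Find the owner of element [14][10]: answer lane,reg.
25,6

r=14->g=6,rb=1  c=10->cb=1,t=1,b0=0
L=6*4+1=25  i=1*4+1*2+0=6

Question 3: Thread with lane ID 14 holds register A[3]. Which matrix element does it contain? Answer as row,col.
14: gr=3,th=2
[3] (3+8,2*2+1+0) = (11,5)

11,5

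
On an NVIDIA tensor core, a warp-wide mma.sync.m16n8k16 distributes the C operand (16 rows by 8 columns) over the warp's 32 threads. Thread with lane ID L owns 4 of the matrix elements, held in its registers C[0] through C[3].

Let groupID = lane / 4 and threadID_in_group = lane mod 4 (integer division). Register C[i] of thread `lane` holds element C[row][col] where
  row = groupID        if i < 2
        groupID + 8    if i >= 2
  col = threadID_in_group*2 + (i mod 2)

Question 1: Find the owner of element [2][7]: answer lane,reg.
11,1

r:2=>grp=2,rB=0  c:7=>tig=3,lo=1
L=2*4+3=11  i=0*2+1=1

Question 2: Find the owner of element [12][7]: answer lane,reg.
r=12⇒gr=4,Rb=1  c=7⇒th=3,odd=1
L=4*4+3=19  i=1*2+1=3

19,3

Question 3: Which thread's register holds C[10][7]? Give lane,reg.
11,3

r:10=>grp=2,rB=1  c:7=>tig=3,lo=1
L=2*4+3=11  i=1*2+1=3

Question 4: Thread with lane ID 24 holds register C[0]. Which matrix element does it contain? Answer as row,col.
6,0

L=24=>grp=24>>2=6, tig=24&3=0
[0]=>row 6+0=6  col 0·2+0=0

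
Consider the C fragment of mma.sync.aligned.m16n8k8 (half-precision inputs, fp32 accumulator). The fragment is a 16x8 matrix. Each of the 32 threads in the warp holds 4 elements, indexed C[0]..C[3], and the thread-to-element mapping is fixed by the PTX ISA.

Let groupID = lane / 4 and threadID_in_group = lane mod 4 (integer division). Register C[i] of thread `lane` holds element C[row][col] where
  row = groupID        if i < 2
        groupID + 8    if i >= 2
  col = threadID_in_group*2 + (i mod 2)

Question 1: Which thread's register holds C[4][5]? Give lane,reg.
r:4=>grp=4,rB=0  c:5=>tig=2,lo=1
L=4*4+2=18  i=0*2+1=1

18,1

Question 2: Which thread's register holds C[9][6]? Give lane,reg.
r:9=>grp=1,rB=1  c:6=>tig=3,lo=0
L=1*4+3=7  i=1*2+0=2

7,2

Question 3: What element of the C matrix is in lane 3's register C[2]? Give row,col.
8,6

L=3->gid=3>>2=0, tid=3&3=3
[2]->row 0+8=8  col 3·2+0=6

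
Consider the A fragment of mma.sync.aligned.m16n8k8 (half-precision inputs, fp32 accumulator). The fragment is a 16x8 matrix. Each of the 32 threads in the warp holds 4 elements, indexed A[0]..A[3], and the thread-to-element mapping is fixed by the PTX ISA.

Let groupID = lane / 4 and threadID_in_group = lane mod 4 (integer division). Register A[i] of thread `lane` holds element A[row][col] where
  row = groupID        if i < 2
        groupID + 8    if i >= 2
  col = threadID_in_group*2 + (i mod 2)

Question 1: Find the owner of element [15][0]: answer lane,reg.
28,2

r: 15->gid=7,r8=1  c: 0->tid=0,i&1=0
L=7*4+0=28  i=1*2+0=2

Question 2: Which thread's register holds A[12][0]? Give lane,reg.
16,2

r: 12->gid=4,r8=1  c: 0->tid=0,i&1=0
L=4*4+0=16  i=1*2+0=2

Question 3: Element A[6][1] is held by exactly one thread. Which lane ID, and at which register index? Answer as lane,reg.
r=6→G=6,rhi=0  c=1→T=0,p=1
L=6*4+0=24  i=0*2+1=1

24,1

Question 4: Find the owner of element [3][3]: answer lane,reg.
r=3→G=3,rhi=0  c=3→T=1,p=1
L=3*4+1=13  i=0*2+1=1

13,1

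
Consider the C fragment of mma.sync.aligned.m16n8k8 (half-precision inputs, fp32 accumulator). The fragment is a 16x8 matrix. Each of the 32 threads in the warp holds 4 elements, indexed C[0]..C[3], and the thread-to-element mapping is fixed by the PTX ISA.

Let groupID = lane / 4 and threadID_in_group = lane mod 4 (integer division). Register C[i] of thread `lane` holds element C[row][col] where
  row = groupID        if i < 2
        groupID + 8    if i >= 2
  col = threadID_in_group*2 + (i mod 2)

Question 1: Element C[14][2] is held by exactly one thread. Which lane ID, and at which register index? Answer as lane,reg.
r: 14->gid=6,r8=1  c: 2->tid=1,i&1=0
L=6*4+1=25  i=1*2+0=2

25,2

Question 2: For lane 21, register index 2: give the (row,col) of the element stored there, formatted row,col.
L=21->g=21>>2=5, t=21&3=1
[2]->row 5+8=13  col 1·2+0=2

13,2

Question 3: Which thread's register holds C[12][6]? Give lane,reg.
r=12⇒gr=4,Rb=1  c=6⇒th=3,odd=0
L=4*4+3=19  i=1*2+0=2

19,2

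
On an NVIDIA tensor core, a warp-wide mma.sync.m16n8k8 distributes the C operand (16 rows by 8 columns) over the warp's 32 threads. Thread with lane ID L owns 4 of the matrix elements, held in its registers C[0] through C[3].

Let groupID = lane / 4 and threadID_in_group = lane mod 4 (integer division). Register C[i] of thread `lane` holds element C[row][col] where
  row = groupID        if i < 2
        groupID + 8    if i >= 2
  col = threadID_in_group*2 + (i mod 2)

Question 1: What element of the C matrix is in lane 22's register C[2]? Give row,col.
L=22=>grp=22>>2=5, tig=22&3=2
[2]=>row 5+8=13  col 2·2+0=4

13,4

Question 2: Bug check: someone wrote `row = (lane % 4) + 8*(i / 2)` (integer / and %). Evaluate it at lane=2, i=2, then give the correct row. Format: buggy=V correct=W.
`(lane % 4) + 8*(i / 2)`[2,2]→10
L=2→G=2>>2=0, T=2&3=2
[2]→row 0+8=8  col 2·2+0=4
row: 10 vs 8

buggy=10 correct=8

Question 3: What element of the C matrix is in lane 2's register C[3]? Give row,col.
8,5

lane 2⇒2/4=0, 2 mod 4=2
i=3  r:0+8⇒8  c:2·2+1⇒5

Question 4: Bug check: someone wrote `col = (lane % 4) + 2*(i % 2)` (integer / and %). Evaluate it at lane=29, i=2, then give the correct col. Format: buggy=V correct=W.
`(lane % 4) + 2*(i % 2)`[29,2]->1
lane 29: g=7 (29/4), t=1 (29%4)
i=2: r=7+8=15, c=1*2+0=2
col: 1 vs 2

buggy=1 correct=2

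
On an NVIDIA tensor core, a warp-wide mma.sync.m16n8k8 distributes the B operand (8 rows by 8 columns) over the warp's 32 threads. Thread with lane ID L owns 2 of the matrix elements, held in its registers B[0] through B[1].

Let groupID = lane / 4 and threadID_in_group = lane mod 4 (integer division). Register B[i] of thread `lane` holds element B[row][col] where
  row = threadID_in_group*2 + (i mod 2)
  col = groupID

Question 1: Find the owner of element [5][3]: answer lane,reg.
c=3->g=3  r=5->t=2,b0=1
L=3*4+2=14  i=1=1

14,1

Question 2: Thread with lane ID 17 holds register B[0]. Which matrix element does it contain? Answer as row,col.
2,4

lane 17: gr=4 (17/4), th=1 (17%4)
i=0: r=1*2+0=2, c=gr=4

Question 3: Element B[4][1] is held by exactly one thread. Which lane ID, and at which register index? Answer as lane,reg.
6,0

c=1->g=1  r=4->t=2,b0=0
L=1*4+2=6  i=0=0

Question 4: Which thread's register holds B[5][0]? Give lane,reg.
2,1

c: 0->gid=0  r: 5->tid=2,i&1=1
L=0*4+2=2  i=1=1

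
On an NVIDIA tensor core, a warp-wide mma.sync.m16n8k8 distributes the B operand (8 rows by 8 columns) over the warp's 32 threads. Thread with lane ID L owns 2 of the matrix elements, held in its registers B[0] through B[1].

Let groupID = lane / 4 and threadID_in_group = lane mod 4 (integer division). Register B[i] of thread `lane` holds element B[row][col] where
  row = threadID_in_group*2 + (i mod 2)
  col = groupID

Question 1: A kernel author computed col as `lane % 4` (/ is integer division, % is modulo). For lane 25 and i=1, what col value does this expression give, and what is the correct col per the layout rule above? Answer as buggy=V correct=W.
`lane % 4`[25,1]=>1
25: grp=6,tig=1
[1] (1*2+1,6) = (3,6)
col: 1 vs 6

buggy=1 correct=6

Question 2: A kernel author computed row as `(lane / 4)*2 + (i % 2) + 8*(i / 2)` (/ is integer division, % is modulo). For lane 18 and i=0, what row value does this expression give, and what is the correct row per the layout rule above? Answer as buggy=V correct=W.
buggy=8 correct=4

`(lane / 4)*2 + (i % 2) + 8*(i / 2)`[18,0]->8
18: gid=4,tid=2
[0] (2*2+0,4) = (4,4)
row: 8 vs 4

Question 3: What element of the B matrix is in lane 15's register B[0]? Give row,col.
lane 15: grp=3 (15/4), tig=3 (15%4)
i=0: r=3*2+0=6, c=grp=3

6,3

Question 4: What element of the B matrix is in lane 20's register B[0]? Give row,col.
lane 20: gr=5 (20/4), th=0 (20%4)
i=0: r=0*2+0=0, c=gr=5

0,5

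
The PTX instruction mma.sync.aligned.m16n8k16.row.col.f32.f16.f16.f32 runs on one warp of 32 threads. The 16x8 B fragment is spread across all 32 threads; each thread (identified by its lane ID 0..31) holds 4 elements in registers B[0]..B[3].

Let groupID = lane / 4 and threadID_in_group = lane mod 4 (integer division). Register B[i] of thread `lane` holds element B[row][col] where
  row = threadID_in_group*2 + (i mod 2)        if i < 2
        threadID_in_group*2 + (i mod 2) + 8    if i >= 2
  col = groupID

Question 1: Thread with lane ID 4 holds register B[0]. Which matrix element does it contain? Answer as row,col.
lane 4=>4/4=1, 4 mod 4=0
i=0  r:2·0+0+0=>0  c:1

0,1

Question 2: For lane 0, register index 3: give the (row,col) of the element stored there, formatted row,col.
9,0

lane 0→0/4=0, 0 mod 4=0
i=3  r:2·0+1+8→9  c:0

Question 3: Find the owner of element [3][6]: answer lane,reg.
25,1

c=6→G=6  r=3→rhi=0,T=1,p=1
L=6*4+1=25  i=0*2+1=1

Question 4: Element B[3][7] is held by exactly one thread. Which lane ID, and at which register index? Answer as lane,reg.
29,1

c: 7->gid=7  r: 3->r8=0,tid=1,i&1=1
L=7*4+1=29  i=0*2+1=1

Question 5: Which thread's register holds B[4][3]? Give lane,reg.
c=3⇒gr=3  r=4⇒Rb=0,th=2,odd=0
L=3*4+2=14  i=0*2+0=0

14,0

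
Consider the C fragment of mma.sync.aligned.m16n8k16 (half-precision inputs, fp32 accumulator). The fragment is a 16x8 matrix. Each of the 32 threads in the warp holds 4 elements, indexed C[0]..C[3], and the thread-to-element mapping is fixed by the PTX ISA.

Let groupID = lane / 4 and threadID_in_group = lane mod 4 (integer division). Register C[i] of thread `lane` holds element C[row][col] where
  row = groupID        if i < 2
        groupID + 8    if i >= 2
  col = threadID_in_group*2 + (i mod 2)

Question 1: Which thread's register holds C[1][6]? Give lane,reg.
7,0

r=1→G=1,rhi=0  c=6→T=3,p=0
L=1*4+3=7  i=0*2+0=0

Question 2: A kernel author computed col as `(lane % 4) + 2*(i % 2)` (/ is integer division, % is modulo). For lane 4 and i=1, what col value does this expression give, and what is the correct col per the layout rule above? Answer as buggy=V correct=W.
`(lane % 4) + 2*(i % 2)`[4,1]⇒2
4: gr=1,th=0
[1] (1+0,0*2+1) = (1,1)
col: 2 vs 1

buggy=2 correct=1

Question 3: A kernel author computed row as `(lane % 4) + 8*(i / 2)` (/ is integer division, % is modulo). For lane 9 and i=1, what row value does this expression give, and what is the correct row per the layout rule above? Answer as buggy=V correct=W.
`(lane % 4) + 8*(i / 2)`[9,1]⇒1
lane 9⇒9/4=2, 9 mod 4=1
i=1  r:2+0⇒2  c:2·1+1⇒3
row: 1 vs 2

buggy=1 correct=2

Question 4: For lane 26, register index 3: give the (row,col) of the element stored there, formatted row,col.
14,5

26: grp=6,tig=2
[3] (6+8,2*2+1) = (14,5)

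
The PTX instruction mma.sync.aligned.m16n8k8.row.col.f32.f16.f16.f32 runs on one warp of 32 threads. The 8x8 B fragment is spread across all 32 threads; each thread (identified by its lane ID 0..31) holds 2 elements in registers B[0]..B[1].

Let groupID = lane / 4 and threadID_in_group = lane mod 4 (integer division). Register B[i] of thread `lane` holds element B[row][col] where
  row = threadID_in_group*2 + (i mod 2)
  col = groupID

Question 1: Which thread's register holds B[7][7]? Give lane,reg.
31,1

c: 7->gid=7  r: 7->tid=3,i&1=1
L=7*4+3=31  i=1=1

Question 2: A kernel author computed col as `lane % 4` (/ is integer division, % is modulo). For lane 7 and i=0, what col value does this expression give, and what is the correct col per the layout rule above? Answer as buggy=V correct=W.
buggy=3 correct=1

`lane % 4`[7,0]⇒3
lane 7⇒7/4=1, 7 mod 4=3
i=0  r:2·3+0⇒6  c:1
col: 3 vs 1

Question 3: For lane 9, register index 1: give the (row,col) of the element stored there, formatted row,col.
lane 9=>9/4=2, 9 mod 4=1
i=1  r:2·1+1=>3  c:2

3,2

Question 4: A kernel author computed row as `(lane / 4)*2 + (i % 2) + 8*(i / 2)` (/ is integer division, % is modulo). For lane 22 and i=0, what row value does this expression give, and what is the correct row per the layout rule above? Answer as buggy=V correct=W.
buggy=10 correct=4

`(lane / 4)*2 + (i % 2) + 8*(i / 2)`[22,0]→10
L=22→G=22>>2=5, T=22&3=2
[0]→row 2·2+0=4  col G=5
row: 10 vs 4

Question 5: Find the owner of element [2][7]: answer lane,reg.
29,0

c=7->g=7  r=2->t=1,b0=0
L=7*4+1=29  i=0=0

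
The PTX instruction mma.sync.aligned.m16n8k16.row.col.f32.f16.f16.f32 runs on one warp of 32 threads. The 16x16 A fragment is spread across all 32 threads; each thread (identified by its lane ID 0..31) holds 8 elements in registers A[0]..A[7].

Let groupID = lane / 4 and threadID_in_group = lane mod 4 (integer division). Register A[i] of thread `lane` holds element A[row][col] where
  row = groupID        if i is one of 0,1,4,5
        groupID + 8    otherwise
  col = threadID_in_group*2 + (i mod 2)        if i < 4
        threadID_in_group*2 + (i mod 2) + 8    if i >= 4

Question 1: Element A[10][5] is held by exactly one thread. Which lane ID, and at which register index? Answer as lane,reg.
10,3

r=10->g=2,rb=1  c=5->cb=0,t=2,b0=1
L=2*4+2=10  i=0*4+1*2+1=3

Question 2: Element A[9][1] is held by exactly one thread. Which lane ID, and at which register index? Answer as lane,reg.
4,3

r: 9->gid=1,r8=1  c: 1->c8=0,tid=0,i&1=1
L=1*4+0=4  i=0*4+1*2+1=3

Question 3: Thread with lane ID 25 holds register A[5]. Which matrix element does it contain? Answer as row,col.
6,11

L=25→G=25>>2=6, T=25&3=1
[5]→row 6+0=6  col 1·2+1+8=11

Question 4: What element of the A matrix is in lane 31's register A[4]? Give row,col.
lane 31: grp=7 (31/4), tig=3 (31%4)
i=4: r=7+0=7, c=3*2+0+8=14

7,14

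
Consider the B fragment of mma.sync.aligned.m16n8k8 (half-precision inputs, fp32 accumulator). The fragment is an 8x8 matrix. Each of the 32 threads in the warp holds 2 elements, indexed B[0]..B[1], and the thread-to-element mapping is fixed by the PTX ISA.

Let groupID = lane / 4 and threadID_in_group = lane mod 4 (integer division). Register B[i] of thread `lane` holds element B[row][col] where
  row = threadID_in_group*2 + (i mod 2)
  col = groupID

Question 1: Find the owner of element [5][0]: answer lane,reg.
2,1

c:0=>grp=0  r:5=>tig=2,lo=1
L=0*4+2=2  i=1=1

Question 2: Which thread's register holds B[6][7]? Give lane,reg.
31,0

c=7⇒gr=7  r=6⇒th=3,odd=0
L=7*4+3=31  i=0=0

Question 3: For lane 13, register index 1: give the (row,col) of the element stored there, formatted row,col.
3,3

13: gid=3,tid=1
[1] (1*2+1,3) = (3,3)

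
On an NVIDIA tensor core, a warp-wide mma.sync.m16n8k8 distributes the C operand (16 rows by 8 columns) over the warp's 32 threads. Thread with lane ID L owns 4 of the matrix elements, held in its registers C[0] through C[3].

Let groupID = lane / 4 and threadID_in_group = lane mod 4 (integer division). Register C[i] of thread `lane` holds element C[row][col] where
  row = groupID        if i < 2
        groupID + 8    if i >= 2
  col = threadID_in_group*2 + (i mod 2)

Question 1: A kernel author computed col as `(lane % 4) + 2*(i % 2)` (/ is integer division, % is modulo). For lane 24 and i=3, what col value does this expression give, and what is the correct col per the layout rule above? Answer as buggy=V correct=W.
`(lane % 4) + 2*(i % 2)`[24,3]->2
lane 24: gid=6 (24/4), tid=0 (24%4)
i=3: r=6+8=14, c=0*2+1=1
col: 2 vs 1

buggy=2 correct=1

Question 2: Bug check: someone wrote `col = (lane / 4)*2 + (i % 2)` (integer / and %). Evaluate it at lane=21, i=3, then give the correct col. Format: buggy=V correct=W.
`(lane / 4)*2 + (i % 2)`[21,3]=>11
21: grp=5,tig=1
[3] (5+8,1*2+1) = (13,3)
col: 11 vs 3

buggy=11 correct=3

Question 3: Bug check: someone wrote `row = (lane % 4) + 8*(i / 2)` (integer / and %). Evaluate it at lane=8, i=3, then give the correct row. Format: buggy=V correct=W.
buggy=8 correct=10

`(lane % 4) + 8*(i / 2)`[8,3]=>8
L=8=>grp=8>>2=2, tig=8&3=0
[3]=>row 2+8=10  col 0·2+1=1
row: 8 vs 10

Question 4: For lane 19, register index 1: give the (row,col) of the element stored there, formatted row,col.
4,7

lane 19: gid=4 (19/4), tid=3 (19%4)
i=1: r=4+0=4, c=3*2+1=7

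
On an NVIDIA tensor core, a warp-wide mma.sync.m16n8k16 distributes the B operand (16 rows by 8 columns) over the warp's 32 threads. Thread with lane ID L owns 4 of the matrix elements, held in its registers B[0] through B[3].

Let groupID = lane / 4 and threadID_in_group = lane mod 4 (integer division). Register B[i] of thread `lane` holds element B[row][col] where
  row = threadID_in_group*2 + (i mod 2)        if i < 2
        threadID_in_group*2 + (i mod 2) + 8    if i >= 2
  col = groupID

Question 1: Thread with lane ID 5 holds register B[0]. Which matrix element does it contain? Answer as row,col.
L=5=>grp=5>>2=1, tig=5&3=1
[0]=>row 1·2+0+0=2  col grp=1

2,1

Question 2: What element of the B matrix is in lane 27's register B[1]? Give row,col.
7,6

L=27⇒gr=27>>2=6, th=27&3=3
[1]⇒row 3·2+1+0=7  col gr=6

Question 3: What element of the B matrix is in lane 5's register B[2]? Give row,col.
5: g=1,t=1
[2] (1*2+0+8,1) = (10,1)

10,1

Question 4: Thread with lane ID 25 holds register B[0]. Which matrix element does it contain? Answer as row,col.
lane 25⇒25/4=6, 25 mod 4=1
i=0  r:2·1+0+0⇒2  c:6

2,6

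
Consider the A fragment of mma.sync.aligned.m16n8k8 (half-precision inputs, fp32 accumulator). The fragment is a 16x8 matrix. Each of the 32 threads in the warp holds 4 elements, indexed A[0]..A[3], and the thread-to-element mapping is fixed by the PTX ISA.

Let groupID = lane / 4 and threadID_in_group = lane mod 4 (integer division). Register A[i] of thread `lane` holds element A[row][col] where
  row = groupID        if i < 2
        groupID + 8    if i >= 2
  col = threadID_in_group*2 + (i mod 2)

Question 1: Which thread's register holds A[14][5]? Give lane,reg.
26,3

r=14⇒gr=6,Rb=1  c=5⇒th=2,odd=1
L=6*4+2=26  i=1*2+1=3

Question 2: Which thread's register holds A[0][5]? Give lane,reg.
2,1

r:0=>grp=0,rB=0  c:5=>tig=2,lo=1
L=0*4+2=2  i=0*2+1=1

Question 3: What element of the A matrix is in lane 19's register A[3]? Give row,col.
12,7

L=19→G=19>>2=4, T=19&3=3
[3]→row 4+8=12  col 3·2+1=7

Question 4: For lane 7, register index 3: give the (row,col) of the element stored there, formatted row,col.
9,7

L=7⇒gr=7>>2=1, th=7&3=3
[3]⇒row 1+8=9  col 3·2+1=7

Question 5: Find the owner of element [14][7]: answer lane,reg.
r: 14->gid=6,r8=1  c: 7->tid=3,i&1=1
L=6*4+3=27  i=1*2+1=3

27,3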